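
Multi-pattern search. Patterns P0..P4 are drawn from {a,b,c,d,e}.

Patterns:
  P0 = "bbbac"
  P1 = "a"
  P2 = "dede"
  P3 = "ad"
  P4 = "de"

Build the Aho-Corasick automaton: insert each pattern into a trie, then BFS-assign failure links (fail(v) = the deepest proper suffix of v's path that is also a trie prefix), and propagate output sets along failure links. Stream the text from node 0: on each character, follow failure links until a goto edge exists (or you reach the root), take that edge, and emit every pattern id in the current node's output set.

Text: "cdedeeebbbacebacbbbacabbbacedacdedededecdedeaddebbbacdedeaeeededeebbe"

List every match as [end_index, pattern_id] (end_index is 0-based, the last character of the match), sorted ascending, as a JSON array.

Construct AC machine:
Trie (insert patterns):
  n0 'ε': a→6 b→1 d→7
  n1 'b': b→2
  n2 'bb': b→3
  n3 'bbb': a→4
  n4 'bbba': c→5
  n5 'bbbac': ·  [P0 ends]
  n6 'a': d→11  [P1 ends]
  n7 'd': e→8
  n8 'de': d→9  [P4 ends]
  n9 'ded': e→10
  n10 'dede': ·  [P2 ends]
  n11 'ad': ·  [P3 ends]

BFS fail/out derivation:
  n1('b'): parent n0 fail=0; on 'b' 0 → fail=0;  out ∅∪∅=∅
  n6('a'): parent n0 fail=0; on 'a' 0 → fail=0;  out {1}∪∅={1}
  n7('d'): parent n0 fail=0; on 'd' 0 → fail=0;  out ∅∪∅=∅
  n2('bb'): parent n1 fail=0; on 'b' 0 → fail=1;  out ∅∪∅=∅
  n8('de'): parent n7 fail=0; on 'e' 0 → fail=0;  out {4}∪∅={4}
  n11('ad'): parent n6 fail=0; on 'd' 0 → fail=7;  out {3}∪∅={3}
  n3('bbb'): parent n2 fail=1; on 'b' 1 → fail=2;  out ∅∪∅=∅
  n9('ded'): parent n8 fail=0; on 'd' 0 → fail=7;  out ∅∪∅=∅
  n4('bbba'): parent n3 fail=2; on 'a' 2→1→0 → fail=6;  out ∅∪{1}={1}
  n10('dede'): parent n9 fail=7; on 'e' 7 → fail=8;  out {2}∪{4}={2,4}
  n5('bbbac'): parent n4 fail=6; on 'c' 6→0 → fail=0;  out {0}∪∅={0}

Text stream:
[0] read 'c'  n0⇒n0
[1] read 'd'  n0⇒n7
[2] read 'e'  n7⇒n8  → match P4@[1:2]
[3] read 'd'  n8⇒n9
[4] read 'e'  n9⇒n10  → match P2@[1:4],P4@[3:4]
[5] read 'e'  n10⇒n0 ·f
[6] read 'e'  n0⇒n0
[7] read 'b'  n0⇒n1
[8] read 'b'  n1⇒n2
[9] read 'b'  n2⇒n3
[10] read 'a'  n3⇒n4  → match P1@[10:10]
[11] read 'c'  n4⇒n5  → match P0@[7:11]
[12] read 'e'  n5⇒n0 ·f
[13] read 'b'  n0⇒n1
[14] read 'a'  n1⇒n6 ·f  → match P1@[14:14]
[15] read 'c'  n6⇒n0 ·f
[16] read 'b'  n0⇒n1
[17] read 'b'  n1⇒n2
[18] read 'b'  n2⇒n3
[19] read 'a'  n3⇒n4  → match P1@[19:19]
[20] read 'c'  n4⇒n5  → match P0@[16:20]
[21] read 'a'  n5⇒n6 ·f  → match P1@[21:21]
[22] read 'b'  n6⇒n1 ·f
[23] read 'b'  n1⇒n2
[24] read 'b'  n2⇒n3
[25] read 'a'  n3⇒n4  → match P1@[25:25]
[26] read 'c'  n4⇒n5  → match P0@[22:26]
[27] read 'e'  n5⇒n0 ·f
[28] read 'd'  n0⇒n7
[29] read 'a'  n7⇒n6 ·f  → match P1@[29:29]
[30] read 'c'  n6⇒n0 ·f
[31] read 'd'  n0⇒n7
[32] read 'e'  n7⇒n8  → match P4@[31:32]
[33] read 'd'  n8⇒n9
[34] read 'e'  n9⇒n10  → match P2@[31:34],P4@[33:34]
[35] read 'd'  n10⇒n9 ·f
[36] read 'e'  n9⇒n10  → match P2@[33:36],P4@[35:36]
[37] read 'd'  n10⇒n9 ·f
[38] read 'e'  n9⇒n10  → match P2@[35:38],P4@[37:38]
[39] read 'c'  n10⇒n0 ·f
[40] read 'd'  n0⇒n7
[41] read 'e'  n7⇒n8  → match P4@[40:41]
[42] read 'd'  n8⇒n9
[43] read 'e'  n9⇒n10  → match P2@[40:43],P4@[42:43]
[44] read 'a'  n10⇒n6 ·f  → match P1@[44:44]
[45] read 'd'  n6⇒n11  → match P3@[44:45]
[46] read 'd'  n11⇒n7 ·f
[47] read 'e'  n7⇒n8  → match P4@[46:47]
[48] read 'b'  n8⇒n1 ·f
[49] read 'b'  n1⇒n2
[50] read 'b'  n2⇒n3
[51] read 'a'  n3⇒n4  → match P1@[51:51]
[52] read 'c'  n4⇒n5  → match P0@[48:52]
[53] read 'd'  n5⇒n7 ·f
[54] read 'e'  n7⇒n8  → match P4@[53:54]
[55] read 'd'  n8⇒n9
[56] read 'e'  n9⇒n10  → match P2@[53:56],P4@[55:56]
[57] read 'a'  n10⇒n6 ·f  → match P1@[57:57]
[58] read 'e'  n6⇒n0 ·f
[59] read 'e'  n0⇒n0
[60] read 'e'  n0⇒n0
[61] read 'd'  n0⇒n7
[62] read 'e'  n7⇒n8  → match P4@[61:62]
[63] read 'd'  n8⇒n9
[64] read 'e'  n9⇒n10  → match P2@[61:64],P4@[63:64]
[65] read 'e'  n10⇒n0 ·f
[66] read 'b'  n0⇒n1
[67] read 'b'  n1⇒n2
[68] read 'e'  n2⇒n0 ·f

Matches: [[2,4],[4,2],[4,4],[10,1],[11,0],[14,1],[19,1],[20,0],[21,1],[25,1],[26,0],[29,1],[32,4],[34,2],[34,4],[36,2],[36,4],[38,2],[38,4],[41,4],[43,2],[43,4],[44,1],[45,3],[47,4],[51,1],[52,0],[54,4],[56,2],[56,4],[57,1],[62,4],[64,2],[64,4]]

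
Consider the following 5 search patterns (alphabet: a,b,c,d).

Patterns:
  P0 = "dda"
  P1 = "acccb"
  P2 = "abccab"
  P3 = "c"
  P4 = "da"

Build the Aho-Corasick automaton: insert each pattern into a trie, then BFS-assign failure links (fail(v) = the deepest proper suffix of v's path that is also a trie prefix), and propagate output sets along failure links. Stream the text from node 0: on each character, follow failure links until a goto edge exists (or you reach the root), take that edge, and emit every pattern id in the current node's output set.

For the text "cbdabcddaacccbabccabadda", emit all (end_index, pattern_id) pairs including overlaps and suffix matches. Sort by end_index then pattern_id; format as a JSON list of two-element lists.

Build:
Trie nodes:
  n0 'ε': a→4 c→14 d→1
  n1 'd': a→15 d→2
  n2 'dd': a→3
  n3 'dda': ·  [P0 ends]
  n4 'a': b→9 c→5
  n5 'ac': c→6
  n6 'acc': c→7
  n7 'accc': b→8
  n8 'acccb': ·  [P1 ends]
  n9 'ab': c→10
  n10 'abc': c→11
  n11 'abcc': a→12
  n12 'abcca': b→13
  n13 'abccab': ·  [P2 ends]
  n14 'c': ·  [P3 ends]
  n15 'da': ·  [P4 ends]

BFS fail/out derivation:
  fail(1) 'd': from fail(0)=0 chase 'd': 0 ⇒ 0;  out=∅∪out(0)=∅
  fail(4) 'a': from fail(0)=0 chase 'a': 0 ⇒ 0;  out=∅∪out(0)=∅
  fail(14) 'c': from fail(0)=0 chase 'c': 0 ⇒ 0;  out={3}∪out(0)={3}
  fail(2) 'dd': from fail(1)=0 chase 'd': 0 ⇒ 1;  out=∅∪out(1)=∅
  fail(5) 'ac': from fail(4)=0 chase 'c': 0 ⇒ 14;  out=∅∪out(14)={3}
  fail(9) 'ab': from fail(4)=0 chase 'b': 0 ⇒ 0;  out=∅∪out(0)=∅
  fail(15) 'da': from fail(1)=0 chase 'a': 0 ⇒ 4;  out={4}∪out(4)={4}
  fail(3) 'dda': from fail(2)=1 chase 'a': 1 ⇒ 15;  out={0}∪out(15)={0,4}
  fail(6) 'acc': from fail(5)=14 chase 'c': 14→0 ⇒ 14;  out=∅∪out(14)={3}
  fail(10) 'abc': from fail(9)=0 chase 'c': 0 ⇒ 14;  out=∅∪out(14)={3}
  fail(7) 'accc': from fail(6)=14 chase 'c': 14→0 ⇒ 14;  out=∅∪out(14)={3}
  fail(11) 'abcc': from fail(10)=14 chase 'c': 14→0 ⇒ 14;  out=∅∪out(14)={3}
  fail(8) 'acccb': from fail(7)=14 chase 'b': 14→0 ⇒ 0;  out={1}∪out(0)={1}
  fail(12) 'abcca': from fail(11)=14 chase 'a': 14→0 ⇒ 4;  out=∅∪out(4)=∅
  fail(13) 'abccab': from fail(12)=4 chase 'b': 4 ⇒ 9;  out={2}∪out(9)={2}

Run:
[0] read 'c'  n0⇒n14  emit P3@[0:0]
[1] read 'b'  n14⇒n0 ·f
[2] read 'd'  n0⇒n1
[3] read 'a'  n1⇒n15  emit P4@[2:3]
[4] read 'b'  n15⇒n9 ·f
[5] read 'c'  n9⇒n10  emit P3@[5:5]
[6] read 'd'  n10⇒n1 ·f
[7] read 'd'  n1⇒n2
[8] read 'a'  n2⇒n3  emit P0@[6:8],P4@[7:8]
[9] read 'a'  n3⇒n4 ·f
[10] read 'c'  n4⇒n5  emit P3@[10:10]
[11] read 'c'  n5⇒n6  emit P3@[11:11]
[12] read 'c'  n6⇒n7  emit P3@[12:12]
[13] read 'b'  n7⇒n8  emit P1@[9:13]
[14] read 'a'  n8⇒n4 ·f
[15] read 'b'  n4⇒n9
[16] read 'c'  n9⇒n10  emit P3@[16:16]
[17] read 'c'  n10⇒n11  emit P3@[17:17]
[18] read 'a'  n11⇒n12
[19] read 'b'  n12⇒n13  emit P2@[14:19]
[20] read 'a'  n13⇒n4 ·f
[21] read 'd'  n4⇒n1 ·f
[22] read 'd'  n1⇒n2
[23] read 'a'  n2⇒n3  emit P0@[21:23],P4@[22:23]

Result: [[0,3],[3,4],[5,3],[8,0],[8,4],[10,3],[11,3],[12,3],[13,1],[16,3],[17,3],[19,2],[23,0],[23,4]]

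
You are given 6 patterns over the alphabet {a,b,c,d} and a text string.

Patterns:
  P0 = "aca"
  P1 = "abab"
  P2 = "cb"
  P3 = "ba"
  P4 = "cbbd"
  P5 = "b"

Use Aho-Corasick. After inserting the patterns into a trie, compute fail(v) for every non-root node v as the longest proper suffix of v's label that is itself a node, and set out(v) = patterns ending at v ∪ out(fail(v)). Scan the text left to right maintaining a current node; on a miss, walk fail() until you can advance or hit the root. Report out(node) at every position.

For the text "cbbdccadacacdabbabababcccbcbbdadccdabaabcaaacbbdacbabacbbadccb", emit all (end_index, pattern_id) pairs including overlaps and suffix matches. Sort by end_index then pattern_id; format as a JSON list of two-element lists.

Construct AC machine:
Trie (insert patterns):
  0='ε' goto a→1 b→9 c→7
  1='a' goto b→4 c→2
  2='ac' goto a→3
  3='aca' goto ·  [P0 ends]
  4='ab' goto a→5
  5='aba' goto b→6
  6='abab' goto ·  [P1 ends]
  7='c' goto b→8
  8='cb' goto b→11  [P2 ends]
  9='b' goto a→10  [P5 ends]
  10='ba' goto ·  [P3 ends]
  11='cbb' goto d→12
  12='cbbd' goto ·  [P4 ends]

Failure links (BFS by depth):
  n1('a'): parent n0 fail=0; on 'a' 0 → fail=0;  out ∅∪∅=∅
  n7('c'): parent n0 fail=0; on 'c' 0 → fail=0;  out ∅∪∅=∅
  n9('b'): parent n0 fail=0; on 'b' 0 → fail=0;  out {5}∪∅={5}
  n2('ac'): parent n1 fail=0; on 'c' 0 → fail=7;  out ∅∪∅=∅
  n4('ab'): parent n1 fail=0; on 'b' 0 → fail=9;  out ∅∪{5}={5}
  n8('cb'): parent n7 fail=0; on 'b' 0 → fail=9;  out {2}∪{5}={2,5}
  n10('ba'): parent n9 fail=0; on 'a' 0 → fail=1;  out {3}∪∅={3}
  n3('aca'): parent n2 fail=7; on 'a' 7→0 → fail=1;  out {0}∪∅={0}
  n5('aba'): parent n4 fail=9; on 'a' 9 → fail=10;  out ∅∪{3}={3}
  n11('cbb'): parent n8 fail=9; on 'b' 9→0 → fail=9;  out ∅∪{5}={5}
  n6('abab'): parent n5 fail=10; on 'b' 10→1 → fail=4;  out {1}∪{5}={1,5}
  n12('cbbd'): parent n11 fail=9; on 'd' 9→0 → fail=0;  out {4}∪∅={4}

Scan:
[0] read 'c'  n0⇒n7
[1] read 'b'  n7⇒n8  → match P2@[0:1],P5@[1:1]
[2] read 'b'  n8⇒n11  → match P5@[2:2]
[3] read 'd'  n11⇒n12  → match P4@[0:3]
[4] read 'c'  n12⇒n7 ·f
[5] read 'c'  n7⇒n7 ·f
[6] read 'a'  n7⇒n1 ·f
[7] read 'd'  n1⇒n0 ·f
[8] read 'a'  n0⇒n1
[9] read 'c'  n1⇒n2
[10] read 'a'  n2⇒n3  → match P0@[8:10]
[11] read 'c'  n3⇒n2 ·f
[12] read 'd'  n2⇒n0 ·f
[13] read 'a'  n0⇒n1
[14] read 'b'  n1⇒n4  → match P5@[14:14]
[15] read 'b'  n4⇒n9 ·f  → match P5@[15:15]
[16] read 'a'  n9⇒n10  → match P3@[15:16]
[17] read 'b'  n10⇒n4 ·f  → match P5@[17:17]
[18] read 'a'  n4⇒n5  → match P3@[17:18]
[19] read 'b'  n5⇒n6  → match P1@[16:19],P5@[19:19]
[20] read 'a'  n6⇒n5 ·f  → match P3@[19:20]
[21] read 'b'  n5⇒n6  → match P1@[18:21],P5@[21:21]
[22] read 'c'  n6⇒n7 ·f
[23] read 'c'  n7⇒n7 ·f
[24] read 'c'  n7⇒n7 ·f
[25] read 'b'  n7⇒n8  → match P2@[24:25],P5@[25:25]
[26] read 'c'  n8⇒n7 ·f
[27] read 'b'  n7⇒n8  → match P2@[26:27],P5@[27:27]
[28] read 'b'  n8⇒n11  → match P5@[28:28]
[29] read 'd'  n11⇒n12  → match P4@[26:29]
[30] read 'a'  n12⇒n1 ·f
[31] read 'd'  n1⇒n0 ·f
[32] read 'c'  n0⇒n7
[33] read 'c'  n7⇒n7 ·f
[34] read 'd'  n7⇒n0 ·f
[35] read 'a'  n0⇒n1
[36] read 'b'  n1⇒n4  → match P5@[36:36]
[37] read 'a'  n4⇒n5  → match P3@[36:37]
[38] read 'a'  n5⇒n1 ·f
[39] read 'b'  n1⇒n4  → match P5@[39:39]
[40] read 'c'  n4⇒n7 ·f
[41] read 'a'  n7⇒n1 ·f
[42] read 'a'  n1⇒n1 ·f
[43] read 'a'  n1⇒n1 ·f
[44] read 'c'  n1⇒n2
[45] read 'b'  n2⇒n8 ·f  → match P2@[44:45],P5@[45:45]
[46] read 'b'  n8⇒n11  → match P5@[46:46]
[47] read 'd'  n11⇒n12  → match P4@[44:47]
[48] read 'a'  n12⇒n1 ·f
[49] read 'c'  n1⇒n2
[50] read 'b'  n2⇒n8 ·f  → match P2@[49:50],P5@[50:50]
[51] read 'a'  n8⇒n10 ·f  → match P3@[50:51]
[52] read 'b'  n10⇒n4 ·f  → match P5@[52:52]
[53] read 'a'  n4⇒n5  → match P3@[52:53]
[54] read 'c'  n5⇒n2 ·f
[55] read 'b'  n2⇒n8 ·f  → match P2@[54:55],P5@[55:55]
[56] read 'b'  n8⇒n11  → match P5@[56:56]
[57] read 'a'  n11⇒n10 ·f  → match P3@[56:57]
[58] read 'd'  n10⇒n0 ·f
[59] read 'c'  n0⇒n7
[60] read 'c'  n7⇒n7 ·f
[61] read 'b'  n7⇒n8  → match P2@[60:61],P5@[61:61]

Matches: [[1,2],[1,5],[2,5],[3,4],[10,0],[14,5],[15,5],[16,3],[17,5],[18,3],[19,1],[19,5],[20,3],[21,1],[21,5],[25,2],[25,5],[27,2],[27,5],[28,5],[29,4],[36,5],[37,3],[39,5],[45,2],[45,5],[46,5],[47,4],[50,2],[50,5],[51,3],[52,5],[53,3],[55,2],[55,5],[56,5],[57,3],[61,2],[61,5]]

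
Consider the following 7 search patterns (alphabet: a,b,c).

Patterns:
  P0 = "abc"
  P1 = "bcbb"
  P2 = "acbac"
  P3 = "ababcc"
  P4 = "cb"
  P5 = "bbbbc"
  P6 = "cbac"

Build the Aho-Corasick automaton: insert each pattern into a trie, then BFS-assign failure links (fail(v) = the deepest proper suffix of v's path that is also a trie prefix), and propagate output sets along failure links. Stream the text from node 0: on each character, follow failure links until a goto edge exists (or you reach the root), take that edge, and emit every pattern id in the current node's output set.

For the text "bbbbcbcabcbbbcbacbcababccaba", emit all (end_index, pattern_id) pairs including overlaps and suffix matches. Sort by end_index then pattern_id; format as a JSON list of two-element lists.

Build:
Trie nodes:
  n0 'ε': a→1 b→4 c→16
  n1 'a': b→2 c→8
  n2 'ab': a→12 c→3
  n3 'abc': ·  ←P0
  n4 'b': b→18 c→5
  n5 'bc': b→6
  n6 'bcb': b→7
  n7 'bcbb': ·  ←P1
  n8 'ac': b→9
  n9 'acb': a→10
  n10 'acba': c→11
  n11 'acbac': ·  ←P2
  n12 'aba': b→13
  n13 'abab': c→14
  n14 'ababc': c→15
  n15 'ababcc': ·  ←P3
  n16 'c': b→17
  n17 'cb': a→22  ←P4
  n18 'bb': b→19
  n19 'bbb': b→20
  n20 'bbbb': c→21
  n21 'bbbbc': ·  ←P5
  n22 'cba': c→23
  n23 'cbac': ·  ←P6

BFS fail/out derivation:
  fail(1) 'a': from fail(0)=0 chase 'a': 0 ⇒ 0;  out=∅∪out(0)=∅
  fail(4) 'b': from fail(0)=0 chase 'b': 0 ⇒ 0;  out=∅∪out(0)=∅
  fail(16) 'c': from fail(0)=0 chase 'c': 0 ⇒ 0;  out=∅∪out(0)=∅
  fail(2) 'ab': from fail(1)=0 chase 'b': 0 ⇒ 4;  out=∅∪out(4)=∅
  fail(5) 'bc': from fail(4)=0 chase 'c': 0 ⇒ 16;  out=∅∪out(16)=∅
  fail(8) 'ac': from fail(1)=0 chase 'c': 0 ⇒ 16;  out=∅∪out(16)=∅
  fail(17) 'cb': from fail(16)=0 chase 'b': 0 ⇒ 4;  out={4}∪out(4)={4}
  fail(18) 'bb': from fail(4)=0 chase 'b': 0 ⇒ 4;  out=∅∪out(4)=∅
  fail(3) 'abc': from fail(2)=4 chase 'c': 4 ⇒ 5;  out={0}∪out(5)={0}
  fail(6) 'bcb': from fail(5)=16 chase 'b': 16 ⇒ 17;  out=∅∪out(17)={4}
  fail(9) 'acb': from fail(8)=16 chase 'b': 16 ⇒ 17;  out=∅∪out(17)={4}
  fail(12) 'aba': from fail(2)=4 chase 'a': 4→0 ⇒ 1;  out=∅∪out(1)=∅
  fail(19) 'bbb': from fail(18)=4 chase 'b': 4 ⇒ 18;  out=∅∪out(18)=∅
  fail(22) 'cba': from fail(17)=4 chase 'a': 4→0 ⇒ 1;  out=∅∪out(1)=∅
  fail(7) 'bcbb': from fail(6)=17 chase 'b': 17→4 ⇒ 18;  out={1}∪out(18)={1}
  fail(10) 'acba': from fail(9)=17 chase 'a': 17 ⇒ 22;  out=∅∪out(22)=∅
  fail(13) 'abab': from fail(12)=1 chase 'b': 1 ⇒ 2;  out=∅∪out(2)=∅
  fail(20) 'bbbb': from fail(19)=18 chase 'b': 18 ⇒ 19;  out=∅∪out(19)=∅
  fail(23) 'cbac': from fail(22)=1 chase 'c': 1 ⇒ 8;  out={6}∪out(8)={6}
  fail(11) 'acbac': from fail(10)=22 chase 'c': 22 ⇒ 23;  out={2}∪out(23)={2,6}
  fail(14) 'ababc': from fail(13)=2 chase 'c': 2 ⇒ 3;  out=∅∪out(3)={0}
  fail(21) 'bbbbc': from fail(20)=19 chase 'c': 19→18→4 ⇒ 5;  out={5}∪out(5)={5}
  fail(15) 'ababcc': from fail(14)=3 chase 'c': 3→5→16→0 ⇒ 16;  out={3}∪out(16)={3}

Text stream:
pos 0 'b': at 4
pos 1 'b': at 18
pos 2 'b': at 19
pos 3 'b': at 20
pos 4 'c': at 21  → match P5@[0:4]
pos 5 'b': at 6 (via fail)  → match P4@[4:5]
pos 6 'c': at 5 (via fail)
pos 7 'a': at 1 (via fail)
pos 8 'b': at 2
pos 9 'c': at 3  → match P0@[7:9]
pos 10 'b': at 6 (via fail)  → match P4@[9:10]
pos 11 'b': at 7  → match P1@[8:11]
pos 12 'b': at 19 (via fail)
pos 13 'c': at 5 (via fail)
pos 14 'b': at 6  → match P4@[13:14]
pos 15 'a': at 22 (via fail)
pos 16 'c': at 23  → match P6@[13:16]
pos 17 'b': at 9 (via fail)  → match P4@[16:17]
pos 18 'c': at 5 (via fail)
pos 19 'a': at 1 (via fail)
pos 20 'b': at 2
pos 21 'a': at 12
pos 22 'b': at 13
pos 23 'c': at 14  → match P0@[21:23]
pos 24 'c': at 15  → match P3@[19:24]
pos 25 'a': at 1 (via fail)
pos 26 'b': at 2
pos 27 'a': at 12

Matches: [[4,5],[5,4],[9,0],[10,4],[11,1],[14,4],[16,6],[17,4],[23,0],[24,3]]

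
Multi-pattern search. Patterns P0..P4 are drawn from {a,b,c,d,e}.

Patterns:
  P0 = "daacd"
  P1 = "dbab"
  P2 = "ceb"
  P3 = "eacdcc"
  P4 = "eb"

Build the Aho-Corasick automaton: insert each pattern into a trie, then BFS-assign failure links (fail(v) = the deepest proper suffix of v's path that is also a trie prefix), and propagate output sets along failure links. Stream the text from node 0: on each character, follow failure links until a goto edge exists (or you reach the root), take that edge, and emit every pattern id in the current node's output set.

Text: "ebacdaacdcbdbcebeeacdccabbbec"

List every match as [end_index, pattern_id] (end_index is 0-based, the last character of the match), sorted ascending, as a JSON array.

Construct AC machine:
Trie nodes:
  0='ε' goto c→9 d→1 e→12
  1='d' goto a→2 b→6
  2='da' goto a→3
  3='daa' goto c→4
  4='daac' goto d→5
  5='daacd' goto ·  ←P0
  6='db' goto a→7
  7='dba' goto b→8
  8='dbab' goto ·  ←P1
  9='c' goto e→10
  10='ce' goto b→11
  11='ceb' goto ·  ←P2
  12='e' goto a→13 b→18
  13='ea' goto c→14
  14='eac' goto d→15
  15='eacd' goto c→16
  16='eacdc' goto c→17
  17='eacdcc' goto ·  ←P3
  18='eb' goto ·  ←P4

Failure links (BFS by depth):
  fail(1) 'd': from fail(0)=0 chase 'd': 0 ⇒ 0;  out=∅∪out(0)=∅
  fail(9) 'c': from fail(0)=0 chase 'c': 0 ⇒ 0;  out=∅∪out(0)=∅
  fail(12) 'e': from fail(0)=0 chase 'e': 0 ⇒ 0;  out=∅∪out(0)=∅
  fail(2) 'da': from fail(1)=0 chase 'a': 0 ⇒ 0;  out=∅∪out(0)=∅
  fail(6) 'db': from fail(1)=0 chase 'b': 0 ⇒ 0;  out=∅∪out(0)=∅
  fail(10) 'ce': from fail(9)=0 chase 'e': 0 ⇒ 12;  out=∅∪out(12)=∅
  fail(13) 'ea': from fail(12)=0 chase 'a': 0 ⇒ 0;  out=∅∪out(0)=∅
  fail(18) 'eb': from fail(12)=0 chase 'b': 0 ⇒ 0;  out={4}∪out(0)={4}
  fail(3) 'daa': from fail(2)=0 chase 'a': 0 ⇒ 0;  out=∅∪out(0)=∅
  fail(7) 'dba': from fail(6)=0 chase 'a': 0 ⇒ 0;  out=∅∪out(0)=∅
  fail(11) 'ceb': from fail(10)=12 chase 'b': 12 ⇒ 18;  out={2}∪out(18)={2,4}
  fail(14) 'eac': from fail(13)=0 chase 'c': 0 ⇒ 9;  out=∅∪out(9)=∅
  fail(4) 'daac': from fail(3)=0 chase 'c': 0 ⇒ 9;  out=∅∪out(9)=∅
  fail(8) 'dbab': from fail(7)=0 chase 'b': 0 ⇒ 0;  out={1}∪out(0)={1}
  fail(15) 'eacd': from fail(14)=9 chase 'd': 9→0 ⇒ 1;  out=∅∪out(1)=∅
  fail(5) 'daacd': from fail(4)=9 chase 'd': 9→0 ⇒ 1;  out={0}∪out(1)={0}
  fail(16) 'eacdc': from fail(15)=1 chase 'c': 1→0 ⇒ 9;  out=∅∪out(9)=∅
  fail(17) 'eacdcc': from fail(16)=9 chase 'c': 9→0 ⇒ 9;  out={3}∪out(9)={3}

Run:
pos 0 'e': at 12
pos 1 'b': at 18  ** P4@[0:1]
pos 2 'a': at 0 (fail-walked)
pos 3 'c': at 9
pos 4 'd': at 1 (fail-walked)
pos 5 'a': at 2
pos 6 'a': at 3
pos 7 'c': at 4
pos 8 'd': at 5  ** P0@[4:8]
pos 9 'c': at 9 (fail-walked)
pos 10 'b': at 0 (fail-walked)
pos 11 'd': at 1
pos 12 'b': at 6
pos 13 'c': at 9 (fail-walked)
pos 14 'e': at 10
pos 15 'b': at 11  ** P2@[13:15],P4@[14:15]
pos 16 'e': at 12 (fail-walked)
pos 17 'e': at 12 (fail-walked)
pos 18 'a': at 13
pos 19 'c': at 14
pos 20 'd': at 15
pos 21 'c': at 16
pos 22 'c': at 17  ** P3@[17:22]
pos 23 'a': at 0 (fail-walked)
pos 24 'b': at 0
pos 25 'b': at 0
pos 26 'b': at 0
pos 27 'e': at 12
pos 28 'c': at 9 (fail-walked)

Result: [[1,4],[8,0],[15,2],[15,4],[22,3]]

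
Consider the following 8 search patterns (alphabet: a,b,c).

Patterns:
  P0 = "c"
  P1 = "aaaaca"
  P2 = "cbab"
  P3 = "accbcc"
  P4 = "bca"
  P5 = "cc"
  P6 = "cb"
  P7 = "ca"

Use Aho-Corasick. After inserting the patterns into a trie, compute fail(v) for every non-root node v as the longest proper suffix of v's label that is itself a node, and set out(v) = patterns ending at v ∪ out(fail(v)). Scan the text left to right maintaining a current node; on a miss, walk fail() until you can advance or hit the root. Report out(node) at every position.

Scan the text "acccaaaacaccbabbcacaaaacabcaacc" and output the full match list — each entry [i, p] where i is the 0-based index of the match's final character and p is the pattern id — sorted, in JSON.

Construct AC machine:
Trie nodes:
  0='ε' goto a→2 b→16 c→1
  1='c' goto a→20 b→8 c→19  [P0 ends]
  2='a' goto a→3 c→11
  3='aa' goto a→4
  4='aaa' goto a→5
  5='aaaa' goto c→6
  6='aaaac' goto a→7
  7='aaaaca' goto ·  [P1 ends]
  8='cb' goto a→9  [P6 ends]
  9='cba' goto b→10
  10='cbab' goto ·  [P2 ends]
  11='ac' goto c→12
  12='acc' goto b→13
  13='accb' goto c→14
  14='accbc' goto c→15
  15='accbcc' goto ·  [P3 ends]
  16='b' goto c→17
  17='bc' goto a→18
  18='bca' goto ·  [P4 ends]
  19='cc' goto ·  [P5 ends]
  20='ca' goto ·  [P7 ends]

BFS fail/out derivation:
  n1('c'): parent n0 fail=0; on 'c' 0 → fail=0;  out {0}∪∅={0}
  n2('a'): parent n0 fail=0; on 'a' 0 → fail=0;  out ∅∪∅=∅
  n16('b'): parent n0 fail=0; on 'b' 0 → fail=0;  out ∅∪∅=∅
  n3('aa'): parent n2 fail=0; on 'a' 0 → fail=2;  out ∅∪∅=∅
  n8('cb'): parent n1 fail=0; on 'b' 0 → fail=16;  out {6}∪∅={6}
  n11('ac'): parent n2 fail=0; on 'c' 0 → fail=1;  out ∅∪{0}={0}
  n17('bc'): parent n16 fail=0; on 'c' 0 → fail=1;  out ∅∪{0}={0}
  n19('cc'): parent n1 fail=0; on 'c' 0 → fail=1;  out {5}∪{0}={0,5}
  n20('ca'): parent n1 fail=0; on 'a' 0 → fail=2;  out {7}∪∅={7}
  n4('aaa'): parent n3 fail=2; on 'a' 2 → fail=3;  out ∅∪∅=∅
  n9('cba'): parent n8 fail=16; on 'a' 16→0 → fail=2;  out ∅∪∅=∅
  n12('acc'): parent n11 fail=1; on 'c' 1 → fail=19;  out ∅∪{0,5}={0,5}
  n18('bca'): parent n17 fail=1; on 'a' 1 → fail=20;  out {4}∪{7}={4,7}
  n5('aaaa'): parent n4 fail=3; on 'a' 3 → fail=4;  out ∅∪∅=∅
  n10('cbab'): parent n9 fail=2; on 'b' 2→0 → fail=16;  out {2}∪∅={2}
  n13('accb'): parent n12 fail=19; on 'b' 19→1 → fail=8;  out ∅∪{6}={6}
  n6('aaaac'): parent n5 fail=4; on 'c' 4→3→2 → fail=11;  out ∅∪{0}={0}
  n14('accbc'): parent n13 fail=8; on 'c' 8→16 → fail=17;  out ∅∪{0}={0}
  n7('aaaaca'): parent n6 fail=11; on 'a' 11→1 → fail=20;  out {1}∪{7}={1,7}
  n15('accbcc'): parent n14 fail=17; on 'c' 17→1 → fail=19;  out {3}∪{0,5}={0,3,5}

Scan:
i=0 'a': node 0→2
i=1 'c': node 2→11  → match P0@[1:1]
i=2 'c': node 11→12  → match P0@[2:2],P5@[1:2]
i=3 'c': node 12→19 ·f  → match P0@[3:3],P5@[2:3]
i=4 'a': node 19→20 ·f  → match P7@[3:4]
i=5 'a': node 20→3 ·f
i=6 'a': node 3→4
i=7 'a': node 4→5
i=8 'c': node 5→6  → match P0@[8:8]
i=9 'a': node 6→7  → match P1@[4:9],P7@[8:9]
i=10 'c': node 7→11 ·f  → match P0@[10:10]
i=11 'c': node 11→12  → match P0@[11:11],P5@[10:11]
i=12 'b': node 12→13  → match P6@[11:12]
i=13 'a': node 13→9 ·f
i=14 'b': node 9→10  → match P2@[11:14]
i=15 'b': node 10→16 ·f
i=16 'c': node 16→17  → match P0@[16:16]
i=17 'a': node 17→18  → match P4@[15:17],P7@[16:17]
i=18 'c': node 18→11 ·f  → match P0@[18:18]
i=19 'a': node 11→20 ·f  → match P7@[18:19]
i=20 'a': node 20→3 ·f
i=21 'a': node 3→4
i=22 'a': node 4→5
i=23 'c': node 5→6  → match P0@[23:23]
i=24 'a': node 6→7  → match P1@[19:24],P7@[23:24]
i=25 'b': node 7→16 ·f
i=26 'c': node 16→17  → match P0@[26:26]
i=27 'a': node 17→18  → match P4@[25:27],P7@[26:27]
i=28 'a': node 18→3 ·f
i=29 'c': node 3→11 ·f  → match P0@[29:29]
i=30 'c': node 11→12  → match P0@[30:30],P5@[29:30]

All matches (sorted): [[1,0],[2,0],[2,5],[3,0],[3,5],[4,7],[8,0],[9,1],[9,7],[10,0],[11,0],[11,5],[12,6],[14,2],[16,0],[17,4],[17,7],[18,0],[19,7],[23,0],[24,1],[24,7],[26,0],[27,4],[27,7],[29,0],[30,0],[30,5]]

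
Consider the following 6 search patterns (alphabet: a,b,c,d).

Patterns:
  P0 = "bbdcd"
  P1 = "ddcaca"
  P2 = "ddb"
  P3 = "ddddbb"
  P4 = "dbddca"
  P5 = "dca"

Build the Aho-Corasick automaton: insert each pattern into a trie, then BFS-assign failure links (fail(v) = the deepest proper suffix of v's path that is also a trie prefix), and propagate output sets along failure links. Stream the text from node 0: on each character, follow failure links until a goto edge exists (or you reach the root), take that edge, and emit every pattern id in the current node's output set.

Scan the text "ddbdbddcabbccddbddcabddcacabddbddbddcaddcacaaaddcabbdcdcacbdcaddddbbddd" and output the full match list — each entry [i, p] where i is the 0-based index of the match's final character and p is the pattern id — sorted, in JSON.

Build:
Trie nodes:
  n0 'ε': b→1 d→6
  n1 'b': b→2
  n2 'bb': d→3
  n3 'bbd': c→4
  n4 'bbdc': d→5
  n5 'bbdcd': ·  ←P0
  n6 'd': b→17 c→22 d→7
  n7 'dd': b→12 c→8 d→13
  n8 'ddc': a→9
  n9 'ddca': c→10
  n10 'ddcac': a→11
  n11 'ddcaca': ·  ←P1
  n12 'ddb': ·  ←P2
  n13 'ddd': d→14
  n14 'dddd': b→15
  n15 'ddddb': b→16
  n16 'ddddbb': ·  ←P3
  n17 'db': d→18
  n18 'dbd': d→19
  n19 'dbdd': c→20
  n20 'dbddc': a→21
  n21 'dbddca': ·  ←P4
  n22 'dc': a→23
  n23 'dca': ·  ←P5

BFS fail/out derivation:
  n1('b'): parent n0 fail=0; on 'b' 0 → fail=0;  out ∅∪∅=∅
  n6('d'): parent n0 fail=0; on 'd' 0 → fail=0;  out ∅∪∅=∅
  n2('bb'): parent n1 fail=0; on 'b' 0 → fail=1;  out ∅∪∅=∅
  n7('dd'): parent n6 fail=0; on 'd' 0 → fail=6;  out ∅∪∅=∅
  n17('db'): parent n6 fail=0; on 'b' 0 → fail=1;  out ∅∪∅=∅
  n22('dc'): parent n6 fail=0; on 'c' 0 → fail=0;  out ∅∪∅=∅
  n3('bbd'): parent n2 fail=1; on 'd' 1→0 → fail=6;  out ∅∪∅=∅
  n8('ddc'): parent n7 fail=6; on 'c' 6 → fail=22;  out ∅∪∅=∅
  n12('ddb'): parent n7 fail=6; on 'b' 6 → fail=17;  out {2}∪∅={2}
  n13('ddd'): parent n7 fail=6; on 'd' 6 → fail=7;  out ∅∪∅=∅
  n18('dbd'): parent n17 fail=1; on 'd' 1→0 → fail=6;  out ∅∪∅=∅
  n23('dca'): parent n22 fail=0; on 'a' 0 → fail=0;  out {5}∪∅={5}
  n4('bbdc'): parent n3 fail=6; on 'c' 6 → fail=22;  out ∅∪∅=∅
  n9('ddca'): parent n8 fail=22; on 'a' 22 → fail=23;  out ∅∪{5}={5}
  n14('dddd'): parent n13 fail=7; on 'd' 7 → fail=13;  out ∅∪∅=∅
  n19('dbdd'): parent n18 fail=6; on 'd' 6 → fail=7;  out ∅∪∅=∅
  n5('bbdcd'): parent n4 fail=22; on 'd' 22→0 → fail=6;  out {0}∪∅={0}
  n10('ddcac'): parent n9 fail=23; on 'c' 23→0 → fail=0;  out ∅∪∅=∅
  n15('ddddb'): parent n14 fail=13; on 'b' 13→7 → fail=12;  out ∅∪{2}={2}
  n20('dbddc'): parent n19 fail=7; on 'c' 7 → fail=8;  out ∅∪∅=∅
  n11('ddcaca'): parent n10 fail=0; on 'a' 0 → fail=0;  out {1}∪∅={1}
  n16('ddddbb'): parent n15 fail=12; on 'b' 12→17→1 → fail=2;  out {3}∪∅={3}
  n21('dbddca'): parent n20 fail=8; on 'a' 8 → fail=9;  out {4}∪{5}={4,5}

Run:
i=0 'd': node 0→6
i=1 'd': node 6→7
i=2 'b': node 7→12  emit P2@[0:2]
i=3 'd': node 12→18 (fail-walked)
i=4 'b': node 18→17 (fail-walked)
i=5 'd': node 17→18
i=6 'd': node 18→19
i=7 'c': node 19→20
i=8 'a': node 20→21  emit P4@[3:8],P5@[6:8]
i=9 'b': node 21→1 (fail-walked)
i=10 'b': node 1→2
i=11 'c': node 2→0 (fail-walked)
i=12 'c': node 0→0
i=13 'd': node 0→6
i=14 'd': node 6→7
i=15 'b': node 7→12  emit P2@[13:15]
i=16 'd': node 12→18 (fail-walked)
i=17 'd': node 18→19
i=18 'c': node 19→20
i=19 'a': node 20→21  emit P4@[14:19],P5@[17:19]
i=20 'b': node 21→1 (fail-walked)
i=21 'd': node 1→6 (fail-walked)
i=22 'd': node 6→7
i=23 'c': node 7→8
i=24 'a': node 8→9  emit P5@[22:24]
i=25 'c': node 9→10
i=26 'a': node 10→11  emit P1@[21:26]
i=27 'b': node 11→1 (fail-walked)
i=28 'd': node 1→6 (fail-walked)
i=29 'd': node 6→7
i=30 'b': node 7→12  emit P2@[28:30]
i=31 'd': node 12→18 (fail-walked)
i=32 'd': node 18→19
i=33 'b': node 19→12 (fail-walked)  emit P2@[31:33]
i=34 'd': node 12→18 (fail-walked)
i=35 'd': node 18→19
i=36 'c': node 19→20
i=37 'a': node 20→21  emit P4@[32:37],P5@[35:37]
i=38 'd': node 21→6 (fail-walked)
i=39 'd': node 6→7
i=40 'c': node 7→8
i=41 'a': node 8→9  emit P5@[39:41]
i=42 'c': node 9→10
i=43 'a': node 10→11  emit P1@[38:43]
i=44 'a': node 11→0 (fail-walked)
i=45 'a': node 0→0
i=46 'd': node 0→6
i=47 'd': node 6→7
i=48 'c': node 7→8
i=49 'a': node 8→9  emit P5@[47:49]
i=50 'b': node 9→1 (fail-walked)
i=51 'b': node 1→2
i=52 'd': node 2→3
i=53 'c': node 3→4
i=54 'd': node 4→5  emit P0@[50:54]
i=55 'c': node 5→22 (fail-walked)
i=56 'a': node 22→23  emit P5@[54:56]
i=57 'c': node 23→0 (fail-walked)
i=58 'b': node 0→1
i=59 'd': node 1→6 (fail-walked)
i=60 'c': node 6→22
i=61 'a': node 22→23  emit P5@[59:61]
i=62 'd': node 23→6 (fail-walked)
i=63 'd': node 6→7
i=64 'd': node 7→13
i=65 'd': node 13→14
i=66 'b': node 14→15  emit P2@[64:66]
i=67 'b': node 15→16  emit P3@[62:67]
i=68 'd': node 16→3 (fail-walked)
i=69 'd': node 3→7 (fail-walked)
i=70 'd': node 7→13

Result: [[2,2],[8,4],[8,5],[15,2],[19,4],[19,5],[24,5],[26,1],[30,2],[33,2],[37,4],[37,5],[41,5],[43,1],[49,5],[54,0],[56,5],[61,5],[66,2],[67,3]]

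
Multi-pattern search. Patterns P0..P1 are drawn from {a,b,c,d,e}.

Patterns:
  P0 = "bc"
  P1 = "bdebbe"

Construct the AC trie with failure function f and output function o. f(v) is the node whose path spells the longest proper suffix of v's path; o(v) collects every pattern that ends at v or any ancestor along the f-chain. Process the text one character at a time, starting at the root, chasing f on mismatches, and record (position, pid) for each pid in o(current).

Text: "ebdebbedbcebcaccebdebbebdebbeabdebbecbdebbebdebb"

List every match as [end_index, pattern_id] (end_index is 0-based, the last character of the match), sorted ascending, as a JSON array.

Build automaton:
Trie (insert patterns):
  0='ε' goto b→1
  1='b' goto c→2 d→3
  2='bc' goto ·  ←P0
  3='bd' goto e→4
  4='bde' goto b→5
  5='bdeb' goto b→6
  6='bdebb' goto e→7
  7='bdebbe' goto ·  ←P1

BFS fail/out derivation:
  n1('b'): parent n0 fail=0; on 'b' 0 → fail=0;  out ∅∪∅=∅
  n2('bc'): parent n1 fail=0; on 'c' 0 → fail=0;  out {0}∪∅={0}
  n3('bd'): parent n1 fail=0; on 'd' 0 → fail=0;  out ∅∪∅=∅
  n4('bde'): parent n3 fail=0; on 'e' 0 → fail=0;  out ∅∪∅=∅
  n5('bdeb'): parent n4 fail=0; on 'b' 0 → fail=1;  out ∅∪∅=∅
  n6('bdebb'): parent n5 fail=1; on 'b' 1→0 → fail=1;  out ∅∪∅=∅
  n7('bdebbe'): parent n6 fail=1; on 'e' 1→0 → fail=0;  out {1}∪∅={1}

Scan:
pos 0 'e': at 0
pos 1 'b': at 1
pos 2 'd': at 3
pos 3 'e': at 4
pos 4 'b': at 5
pos 5 'b': at 6
pos 6 'e': at 7  ** P1@[1:6]
pos 7 'd': at 0 (fail-walked)
pos 8 'b': at 1
pos 9 'c': at 2  ** P0@[8:9]
pos 10 'e': at 0 (fail-walked)
pos 11 'b': at 1
pos 12 'c': at 2  ** P0@[11:12]
pos 13 'a': at 0 (fail-walked)
pos 14 'c': at 0
pos 15 'c': at 0
pos 16 'e': at 0
pos 17 'b': at 1
pos 18 'd': at 3
pos 19 'e': at 4
pos 20 'b': at 5
pos 21 'b': at 6
pos 22 'e': at 7  ** P1@[17:22]
pos 23 'b': at 1 (fail-walked)
pos 24 'd': at 3
pos 25 'e': at 4
pos 26 'b': at 5
pos 27 'b': at 6
pos 28 'e': at 7  ** P1@[23:28]
pos 29 'a': at 0 (fail-walked)
pos 30 'b': at 1
pos 31 'd': at 3
pos 32 'e': at 4
pos 33 'b': at 5
pos 34 'b': at 6
pos 35 'e': at 7  ** P1@[30:35]
pos 36 'c': at 0 (fail-walked)
pos 37 'b': at 1
pos 38 'd': at 3
pos 39 'e': at 4
pos 40 'b': at 5
pos 41 'b': at 6
pos 42 'e': at 7  ** P1@[37:42]
pos 43 'b': at 1 (fail-walked)
pos 44 'd': at 3
pos 45 'e': at 4
pos 46 'b': at 5
pos 47 'b': at 6

All matches (sorted): [[6,1],[9,0],[12,0],[22,1],[28,1],[35,1],[42,1]]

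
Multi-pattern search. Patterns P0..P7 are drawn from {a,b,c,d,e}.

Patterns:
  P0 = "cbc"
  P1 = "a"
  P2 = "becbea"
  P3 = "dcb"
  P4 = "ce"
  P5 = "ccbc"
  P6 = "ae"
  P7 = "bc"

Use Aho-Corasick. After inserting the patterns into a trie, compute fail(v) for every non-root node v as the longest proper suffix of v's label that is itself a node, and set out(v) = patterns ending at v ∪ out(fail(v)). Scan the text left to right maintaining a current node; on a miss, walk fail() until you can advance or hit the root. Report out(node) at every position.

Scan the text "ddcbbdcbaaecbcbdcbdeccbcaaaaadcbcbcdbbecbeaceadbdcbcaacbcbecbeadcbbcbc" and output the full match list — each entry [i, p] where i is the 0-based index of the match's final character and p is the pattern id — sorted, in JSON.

Construct AC machine:
Trie nodes:
  n0 'ε': a→4 b→5 c→1 d→11
  n1 'c': b→2 c→15 e→14
  n2 'cb': c→3
  n3 'cbc': ·  [P0 ends]
  n4 'a': e→18  [P1 ends]
  n5 'b': c→19 e→6
  n6 'be': c→7
  n7 'bec': b→8
  n8 'becb': e→9
  n9 'becbe': a→10
  n10 'becbea': ·  [P2 ends]
  n11 'd': c→12
  n12 'dc': b→13
  n13 'dcb': ·  [P3 ends]
  n14 'ce': ·  [P4 ends]
  n15 'cc': b→16
  n16 'ccb': c→17
  n17 'ccbc': ·  [P5 ends]
  n18 'ae': ·  [P6 ends]
  n19 'bc': ·  [P7 ends]

BFS fail/out derivation:
  fail(1) 'c': from fail(0)=0 chase 'c': 0 ⇒ 0;  out=∅∪out(0)=∅
  fail(4) 'a': from fail(0)=0 chase 'a': 0 ⇒ 0;  out={1}∪out(0)={1}
  fail(5) 'b': from fail(0)=0 chase 'b': 0 ⇒ 0;  out=∅∪out(0)=∅
  fail(11) 'd': from fail(0)=0 chase 'd': 0 ⇒ 0;  out=∅∪out(0)=∅
  fail(2) 'cb': from fail(1)=0 chase 'b': 0 ⇒ 5;  out=∅∪out(5)=∅
  fail(6) 'be': from fail(5)=0 chase 'e': 0 ⇒ 0;  out=∅∪out(0)=∅
  fail(12) 'dc': from fail(11)=0 chase 'c': 0 ⇒ 1;  out=∅∪out(1)=∅
  fail(14) 'ce': from fail(1)=0 chase 'e': 0 ⇒ 0;  out={4}∪out(0)={4}
  fail(15) 'cc': from fail(1)=0 chase 'c': 0 ⇒ 1;  out=∅∪out(1)=∅
  fail(18) 'ae': from fail(4)=0 chase 'e': 0 ⇒ 0;  out={6}∪out(0)={6}
  fail(19) 'bc': from fail(5)=0 chase 'c': 0 ⇒ 1;  out={7}∪out(1)={7}
  fail(3) 'cbc': from fail(2)=5 chase 'c': 5 ⇒ 19;  out={0}∪out(19)={0,7}
  fail(7) 'bec': from fail(6)=0 chase 'c': 0 ⇒ 1;  out=∅∪out(1)=∅
  fail(13) 'dcb': from fail(12)=1 chase 'b': 1 ⇒ 2;  out={3}∪out(2)={3}
  fail(16) 'ccb': from fail(15)=1 chase 'b': 1 ⇒ 2;  out=∅∪out(2)=∅
  fail(8) 'becb': from fail(7)=1 chase 'b': 1 ⇒ 2;  out=∅∪out(2)=∅
  fail(17) 'ccbc': from fail(16)=2 chase 'c': 2 ⇒ 3;  out={5}∪out(3)={0,5,7}
  fail(9) 'becbe': from fail(8)=2 chase 'e': 2→5 ⇒ 6;  out=∅∪out(6)=∅
  fail(10) 'becbea': from fail(9)=6 chase 'a': 6→0 ⇒ 4;  out={2}∪out(4)={1,2}

Scan:
[0] read 'd'  n0⇒n11
[1] read 'd'  n11⇒n11 (via fail)
[2] read 'c'  n11⇒n12
[3] read 'b'  n12⇒n13  emit P3@[1:3]
[4] read 'b'  n13⇒n5 (via fail)
[5] read 'd'  n5⇒n11 (via fail)
[6] read 'c'  n11⇒n12
[7] read 'b'  n12⇒n13  emit P3@[5:7]
[8] read 'a'  n13⇒n4 (via fail)  emit P1@[8:8]
[9] read 'a'  n4⇒n4 (via fail)  emit P1@[9:9]
[10] read 'e'  n4⇒n18  emit P6@[9:10]
[11] read 'c'  n18⇒n1 (via fail)
[12] read 'b'  n1⇒n2
[13] read 'c'  n2⇒n3  emit P0@[11:13],P7@[12:13]
[14] read 'b'  n3⇒n2 (via fail)
[15] read 'd'  n2⇒n11 (via fail)
[16] read 'c'  n11⇒n12
[17] read 'b'  n12⇒n13  emit P3@[15:17]
[18] read 'd'  n13⇒n11 (via fail)
[19] read 'e'  n11⇒n0 (via fail)
[20] read 'c'  n0⇒n1
[21] read 'c'  n1⇒n15
[22] read 'b'  n15⇒n16
[23] read 'c'  n16⇒n17  emit P0@[21:23],P5@[20:23],P7@[22:23]
[24] read 'a'  n17⇒n4 (via fail)  emit P1@[24:24]
[25] read 'a'  n4⇒n4 (via fail)  emit P1@[25:25]
[26] read 'a'  n4⇒n4 (via fail)  emit P1@[26:26]
[27] read 'a'  n4⇒n4 (via fail)  emit P1@[27:27]
[28] read 'a'  n4⇒n4 (via fail)  emit P1@[28:28]
[29] read 'd'  n4⇒n11 (via fail)
[30] read 'c'  n11⇒n12
[31] read 'b'  n12⇒n13  emit P3@[29:31]
[32] read 'c'  n13⇒n3 (via fail)  emit P0@[30:32],P7@[31:32]
[33] read 'b'  n3⇒n2 (via fail)
[34] read 'c'  n2⇒n3  emit P0@[32:34],P7@[33:34]
[35] read 'd'  n3⇒n11 (via fail)
[36] read 'b'  n11⇒n5 (via fail)
[37] read 'b'  n5⇒n5 (via fail)
[38] read 'e'  n5⇒n6
[39] read 'c'  n6⇒n7
[40] read 'b'  n7⇒n8
[41] read 'e'  n8⇒n9
[42] read 'a'  n9⇒n10  emit P1@[42:42],P2@[37:42]
[43] read 'c'  n10⇒n1 (via fail)
[44] read 'e'  n1⇒n14  emit P4@[43:44]
[45] read 'a'  n14⇒n4 (via fail)  emit P1@[45:45]
[46] read 'd'  n4⇒n11 (via fail)
[47] read 'b'  n11⇒n5 (via fail)
[48] read 'd'  n5⇒n11 (via fail)
[49] read 'c'  n11⇒n12
[50] read 'b'  n12⇒n13  emit P3@[48:50]
[51] read 'c'  n13⇒n3 (via fail)  emit P0@[49:51],P7@[50:51]
[52] read 'a'  n3⇒n4 (via fail)  emit P1@[52:52]
[53] read 'a'  n4⇒n4 (via fail)  emit P1@[53:53]
[54] read 'c'  n4⇒n1 (via fail)
[55] read 'b'  n1⇒n2
[56] read 'c'  n2⇒n3  emit P0@[54:56],P7@[55:56]
[57] read 'b'  n3⇒n2 (via fail)
[58] read 'e'  n2⇒n6 (via fail)
[59] read 'c'  n6⇒n7
[60] read 'b'  n7⇒n8
[61] read 'e'  n8⇒n9
[62] read 'a'  n9⇒n10  emit P1@[62:62],P2@[57:62]
[63] read 'd'  n10⇒n11 (via fail)
[64] read 'c'  n11⇒n12
[65] read 'b'  n12⇒n13  emit P3@[63:65]
[66] read 'b'  n13⇒n5 (via fail)
[67] read 'c'  n5⇒n19  emit P7@[66:67]
[68] read 'b'  n19⇒n2 (via fail)
[69] read 'c'  n2⇒n3  emit P0@[67:69],P7@[68:69]

Matches: [[3,3],[7,3],[8,1],[9,1],[10,6],[13,0],[13,7],[17,3],[23,0],[23,5],[23,7],[24,1],[25,1],[26,1],[27,1],[28,1],[31,3],[32,0],[32,7],[34,0],[34,7],[42,1],[42,2],[44,4],[45,1],[50,3],[51,0],[51,7],[52,1],[53,1],[56,0],[56,7],[62,1],[62,2],[65,3],[67,7],[69,0],[69,7]]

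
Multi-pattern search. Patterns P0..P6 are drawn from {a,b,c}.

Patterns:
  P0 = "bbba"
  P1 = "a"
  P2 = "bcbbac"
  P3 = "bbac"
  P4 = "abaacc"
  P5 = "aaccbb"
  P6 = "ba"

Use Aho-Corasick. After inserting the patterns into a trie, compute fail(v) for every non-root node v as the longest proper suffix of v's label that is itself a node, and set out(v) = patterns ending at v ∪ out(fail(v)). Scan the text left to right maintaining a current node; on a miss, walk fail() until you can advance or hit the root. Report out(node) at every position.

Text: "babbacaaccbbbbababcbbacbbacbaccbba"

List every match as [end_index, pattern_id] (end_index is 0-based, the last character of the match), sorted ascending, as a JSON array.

Build:
Trie nodes:
  n0 'ε': a→5 b→1
  n1 'b': a→23 b→2 c→6
  n2 'bb': a→11 b→3
  n3 'bbb': a→4
  n4 'bbba': ·  [P0 ends]
  n5 'a': a→18 b→13  [P1 ends]
  n6 'bc': b→7
  n7 'bcb': b→8
  n8 'bcbb': a→9
  n9 'bcbba': c→10
  n10 'bcbbac': ·  [P2 ends]
  n11 'bba': c→12
  n12 'bbac': ·  [P3 ends]
  n13 'ab': a→14
  n14 'aba': a→15
  n15 'abaa': c→16
  n16 'abaac': c→17
  n17 'abaacc': ·  [P4 ends]
  n18 'aa': c→19
  n19 'aac': c→20
  n20 'aacc': b→21
  n21 'aaccb': b→22
  n22 'aaccbb': ·  [P5 ends]
  n23 'ba': ·  [P6 ends]

BFS fail/out derivation:
  fail(1) 'b': from fail(0)=0 chase 'b': 0 ⇒ 0;  out=∅∪out(0)=∅
  fail(5) 'a': from fail(0)=0 chase 'a': 0 ⇒ 0;  out={1}∪out(0)={1}
  fail(2) 'bb': from fail(1)=0 chase 'b': 0 ⇒ 1;  out=∅∪out(1)=∅
  fail(6) 'bc': from fail(1)=0 chase 'c': 0 ⇒ 0;  out=∅∪out(0)=∅
  fail(13) 'ab': from fail(5)=0 chase 'b': 0 ⇒ 1;  out=∅∪out(1)=∅
  fail(18) 'aa': from fail(5)=0 chase 'a': 0 ⇒ 5;  out=∅∪out(5)={1}
  fail(23) 'ba': from fail(1)=0 chase 'a': 0 ⇒ 5;  out={6}∪out(5)={1,6}
  fail(3) 'bbb': from fail(2)=1 chase 'b': 1 ⇒ 2;  out=∅∪out(2)=∅
  fail(7) 'bcb': from fail(6)=0 chase 'b': 0 ⇒ 1;  out=∅∪out(1)=∅
  fail(11) 'bba': from fail(2)=1 chase 'a': 1 ⇒ 23;  out=∅∪out(23)={1,6}
  fail(14) 'aba': from fail(13)=1 chase 'a': 1 ⇒ 23;  out=∅∪out(23)={1,6}
  fail(19) 'aac': from fail(18)=5 chase 'c': 5→0 ⇒ 0;  out=∅∪out(0)=∅
  fail(4) 'bbba': from fail(3)=2 chase 'a': 2 ⇒ 11;  out={0}∪out(11)={0,1,6}
  fail(8) 'bcbb': from fail(7)=1 chase 'b': 1 ⇒ 2;  out=∅∪out(2)=∅
  fail(12) 'bbac': from fail(11)=23 chase 'c': 23→5→0 ⇒ 0;  out={3}∪out(0)={3}
  fail(15) 'abaa': from fail(14)=23 chase 'a': 23→5 ⇒ 18;  out=∅∪out(18)={1}
  fail(20) 'aacc': from fail(19)=0 chase 'c': 0 ⇒ 0;  out=∅∪out(0)=∅
  fail(9) 'bcbba': from fail(8)=2 chase 'a': 2 ⇒ 11;  out=∅∪out(11)={1,6}
  fail(16) 'abaac': from fail(15)=18 chase 'c': 18 ⇒ 19;  out=∅∪out(19)=∅
  fail(21) 'aaccb': from fail(20)=0 chase 'b': 0 ⇒ 1;  out=∅∪out(1)=∅
  fail(10) 'bcbbac': from fail(9)=11 chase 'c': 11 ⇒ 12;  out={2}∪out(12)={2,3}
  fail(17) 'abaacc': from fail(16)=19 chase 'c': 19 ⇒ 20;  out={4}∪out(20)={4}
  fail(22) 'aaccbb': from fail(21)=1 chase 'b': 1 ⇒ 2;  out={5}∪out(2)={5}

Text stream:
pos 0 'b': at 1
pos 1 'a': at 23  ** P1@[1:1],P6@[0:1]
pos 2 'b': at 13 (fail-walked)
pos 3 'b': at 2 (fail-walked)
pos 4 'a': at 11  ** P1@[4:4],P6@[3:4]
pos 5 'c': at 12  ** P3@[2:5]
pos 6 'a': at 5 (fail-walked)  ** P1@[6:6]
pos 7 'a': at 18  ** P1@[7:7]
pos 8 'c': at 19
pos 9 'c': at 20
pos 10 'b': at 21
pos 11 'b': at 22  ** P5@[6:11]
pos 12 'b': at 3 (fail-walked)
pos 13 'b': at 3 (fail-walked)
pos 14 'a': at 4  ** P0@[11:14],P1@[14:14],P6@[13:14]
pos 15 'b': at 13 (fail-walked)
pos 16 'a': at 14  ** P1@[16:16],P6@[15:16]
pos 17 'b': at 13 (fail-walked)
pos 18 'c': at 6 (fail-walked)
pos 19 'b': at 7
pos 20 'b': at 8
pos 21 'a': at 9  ** P1@[21:21],P6@[20:21]
pos 22 'c': at 10  ** P2@[17:22],P3@[19:22]
pos 23 'b': at 1 (fail-walked)
pos 24 'b': at 2
pos 25 'a': at 11  ** P1@[25:25],P6@[24:25]
pos 26 'c': at 12  ** P3@[23:26]
pos 27 'b': at 1 (fail-walked)
pos 28 'a': at 23  ** P1@[28:28],P6@[27:28]
pos 29 'c': at 0 (fail-walked)
pos 30 'c': at 0
pos 31 'b': at 1
pos 32 'b': at 2
pos 33 'a': at 11  ** P1@[33:33],P6@[32:33]

All matches (sorted): [[1,1],[1,6],[4,1],[4,6],[5,3],[6,1],[7,1],[11,5],[14,0],[14,1],[14,6],[16,1],[16,6],[21,1],[21,6],[22,2],[22,3],[25,1],[25,6],[26,3],[28,1],[28,6],[33,1],[33,6]]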